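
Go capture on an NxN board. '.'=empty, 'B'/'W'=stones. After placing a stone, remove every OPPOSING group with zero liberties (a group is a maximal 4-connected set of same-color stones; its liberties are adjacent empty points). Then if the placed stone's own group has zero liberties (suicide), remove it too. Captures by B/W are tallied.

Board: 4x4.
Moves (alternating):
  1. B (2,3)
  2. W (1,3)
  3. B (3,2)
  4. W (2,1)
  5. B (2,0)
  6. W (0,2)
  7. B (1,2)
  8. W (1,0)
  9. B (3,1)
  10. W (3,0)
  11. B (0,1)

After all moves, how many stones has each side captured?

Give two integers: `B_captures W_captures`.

Move 1: B@(2,3) -> caps B=0 W=0
Move 2: W@(1,3) -> caps B=0 W=0
Move 3: B@(3,2) -> caps B=0 W=0
Move 4: W@(2,1) -> caps B=0 W=0
Move 5: B@(2,0) -> caps B=0 W=0
Move 6: W@(0,2) -> caps B=0 W=0
Move 7: B@(1,2) -> caps B=0 W=0
Move 8: W@(1,0) -> caps B=0 W=0
Move 9: B@(3,1) -> caps B=0 W=0
Move 10: W@(3,0) -> caps B=0 W=1
Move 11: B@(0,1) -> caps B=0 W=1

Answer: 0 1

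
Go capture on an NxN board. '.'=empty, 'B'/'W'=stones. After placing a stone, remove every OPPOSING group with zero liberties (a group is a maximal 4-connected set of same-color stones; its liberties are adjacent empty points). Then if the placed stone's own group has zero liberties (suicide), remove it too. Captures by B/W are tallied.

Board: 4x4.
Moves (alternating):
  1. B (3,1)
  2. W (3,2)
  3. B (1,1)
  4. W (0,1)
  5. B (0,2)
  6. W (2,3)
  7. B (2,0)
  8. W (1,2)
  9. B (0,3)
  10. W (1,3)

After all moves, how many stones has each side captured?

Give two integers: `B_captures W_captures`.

Answer: 0 2

Derivation:
Move 1: B@(3,1) -> caps B=0 W=0
Move 2: W@(3,2) -> caps B=0 W=0
Move 3: B@(1,1) -> caps B=0 W=0
Move 4: W@(0,1) -> caps B=0 W=0
Move 5: B@(0,2) -> caps B=0 W=0
Move 6: W@(2,3) -> caps B=0 W=0
Move 7: B@(2,0) -> caps B=0 W=0
Move 8: W@(1,2) -> caps B=0 W=0
Move 9: B@(0,3) -> caps B=0 W=0
Move 10: W@(1,3) -> caps B=0 W=2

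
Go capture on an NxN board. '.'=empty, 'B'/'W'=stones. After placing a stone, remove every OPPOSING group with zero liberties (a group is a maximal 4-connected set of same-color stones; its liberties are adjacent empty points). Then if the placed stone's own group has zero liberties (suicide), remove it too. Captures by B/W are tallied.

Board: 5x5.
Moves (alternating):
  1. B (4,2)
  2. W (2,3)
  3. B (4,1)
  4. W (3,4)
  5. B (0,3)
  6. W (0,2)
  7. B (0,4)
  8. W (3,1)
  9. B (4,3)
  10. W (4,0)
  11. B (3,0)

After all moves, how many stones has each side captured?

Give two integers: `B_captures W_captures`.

Move 1: B@(4,2) -> caps B=0 W=0
Move 2: W@(2,3) -> caps B=0 W=0
Move 3: B@(4,1) -> caps B=0 W=0
Move 4: W@(3,4) -> caps B=0 W=0
Move 5: B@(0,3) -> caps B=0 W=0
Move 6: W@(0,2) -> caps B=0 W=0
Move 7: B@(0,4) -> caps B=0 W=0
Move 8: W@(3,1) -> caps B=0 W=0
Move 9: B@(4,3) -> caps B=0 W=0
Move 10: W@(4,0) -> caps B=0 W=0
Move 11: B@(3,0) -> caps B=1 W=0

Answer: 1 0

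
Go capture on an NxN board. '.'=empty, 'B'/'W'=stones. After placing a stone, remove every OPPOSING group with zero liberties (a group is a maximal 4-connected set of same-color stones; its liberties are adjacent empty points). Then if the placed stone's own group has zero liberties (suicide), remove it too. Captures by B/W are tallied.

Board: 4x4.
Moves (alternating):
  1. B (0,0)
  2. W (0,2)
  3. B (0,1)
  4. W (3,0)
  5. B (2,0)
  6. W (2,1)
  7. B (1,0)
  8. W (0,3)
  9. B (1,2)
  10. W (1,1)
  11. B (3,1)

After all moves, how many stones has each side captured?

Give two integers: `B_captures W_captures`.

Answer: 0 4

Derivation:
Move 1: B@(0,0) -> caps B=0 W=0
Move 2: W@(0,2) -> caps B=0 W=0
Move 3: B@(0,1) -> caps B=0 W=0
Move 4: W@(3,0) -> caps B=0 W=0
Move 5: B@(2,0) -> caps B=0 W=0
Move 6: W@(2,1) -> caps B=0 W=0
Move 7: B@(1,0) -> caps B=0 W=0
Move 8: W@(0,3) -> caps B=0 W=0
Move 9: B@(1,2) -> caps B=0 W=0
Move 10: W@(1,1) -> caps B=0 W=4
Move 11: B@(3,1) -> caps B=0 W=4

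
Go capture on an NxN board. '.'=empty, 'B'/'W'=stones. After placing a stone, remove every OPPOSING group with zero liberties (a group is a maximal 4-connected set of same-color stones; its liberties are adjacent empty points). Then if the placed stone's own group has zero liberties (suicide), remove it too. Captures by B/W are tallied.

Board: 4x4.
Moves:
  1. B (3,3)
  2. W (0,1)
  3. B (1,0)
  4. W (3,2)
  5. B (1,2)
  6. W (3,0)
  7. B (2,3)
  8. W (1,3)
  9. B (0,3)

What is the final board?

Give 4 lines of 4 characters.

Answer: .W.B
B.B.
...B
W.WB

Derivation:
Move 1: B@(3,3) -> caps B=0 W=0
Move 2: W@(0,1) -> caps B=0 W=0
Move 3: B@(1,0) -> caps B=0 W=0
Move 4: W@(3,2) -> caps B=0 W=0
Move 5: B@(1,2) -> caps B=0 W=0
Move 6: W@(3,0) -> caps B=0 W=0
Move 7: B@(2,3) -> caps B=0 W=0
Move 8: W@(1,3) -> caps B=0 W=0
Move 9: B@(0,3) -> caps B=1 W=0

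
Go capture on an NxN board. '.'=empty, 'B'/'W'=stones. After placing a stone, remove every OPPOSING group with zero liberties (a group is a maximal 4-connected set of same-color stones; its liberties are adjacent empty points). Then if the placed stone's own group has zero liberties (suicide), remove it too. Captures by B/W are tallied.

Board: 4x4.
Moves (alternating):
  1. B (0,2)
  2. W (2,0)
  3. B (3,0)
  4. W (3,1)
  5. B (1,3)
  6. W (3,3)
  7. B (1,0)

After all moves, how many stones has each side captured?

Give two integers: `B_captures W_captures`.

Move 1: B@(0,2) -> caps B=0 W=0
Move 2: W@(2,0) -> caps B=0 W=0
Move 3: B@(3,0) -> caps B=0 W=0
Move 4: W@(3,1) -> caps B=0 W=1
Move 5: B@(1,3) -> caps B=0 W=1
Move 6: W@(3,3) -> caps B=0 W=1
Move 7: B@(1,0) -> caps B=0 W=1

Answer: 0 1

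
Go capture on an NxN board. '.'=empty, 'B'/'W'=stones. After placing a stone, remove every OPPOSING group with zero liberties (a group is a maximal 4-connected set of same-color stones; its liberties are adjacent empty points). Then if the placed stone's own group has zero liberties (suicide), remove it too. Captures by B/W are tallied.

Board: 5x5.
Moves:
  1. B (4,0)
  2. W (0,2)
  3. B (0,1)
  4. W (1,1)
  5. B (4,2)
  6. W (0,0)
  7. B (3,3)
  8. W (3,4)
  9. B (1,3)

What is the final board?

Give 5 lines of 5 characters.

Move 1: B@(4,0) -> caps B=0 W=0
Move 2: W@(0,2) -> caps B=0 W=0
Move 3: B@(0,1) -> caps B=0 W=0
Move 4: W@(1,1) -> caps B=0 W=0
Move 5: B@(4,2) -> caps B=0 W=0
Move 6: W@(0,0) -> caps B=0 W=1
Move 7: B@(3,3) -> caps B=0 W=1
Move 8: W@(3,4) -> caps B=0 W=1
Move 9: B@(1,3) -> caps B=0 W=1

Answer: W.W..
.W.B.
.....
...BW
B.B..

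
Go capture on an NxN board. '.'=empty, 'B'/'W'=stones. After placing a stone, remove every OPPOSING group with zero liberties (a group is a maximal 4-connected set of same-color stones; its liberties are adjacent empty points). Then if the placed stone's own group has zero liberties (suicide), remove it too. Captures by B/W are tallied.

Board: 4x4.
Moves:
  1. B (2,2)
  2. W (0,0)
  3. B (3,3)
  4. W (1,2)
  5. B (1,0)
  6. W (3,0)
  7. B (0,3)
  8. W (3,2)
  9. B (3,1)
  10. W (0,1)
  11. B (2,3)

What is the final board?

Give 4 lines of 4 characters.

Move 1: B@(2,2) -> caps B=0 W=0
Move 2: W@(0,0) -> caps B=0 W=0
Move 3: B@(3,3) -> caps B=0 W=0
Move 4: W@(1,2) -> caps B=0 W=0
Move 5: B@(1,0) -> caps B=0 W=0
Move 6: W@(3,0) -> caps B=0 W=0
Move 7: B@(0,3) -> caps B=0 W=0
Move 8: W@(3,2) -> caps B=0 W=0
Move 9: B@(3,1) -> caps B=1 W=0
Move 10: W@(0,1) -> caps B=1 W=0
Move 11: B@(2,3) -> caps B=1 W=0

Answer: WW.B
B.W.
..BB
WB.B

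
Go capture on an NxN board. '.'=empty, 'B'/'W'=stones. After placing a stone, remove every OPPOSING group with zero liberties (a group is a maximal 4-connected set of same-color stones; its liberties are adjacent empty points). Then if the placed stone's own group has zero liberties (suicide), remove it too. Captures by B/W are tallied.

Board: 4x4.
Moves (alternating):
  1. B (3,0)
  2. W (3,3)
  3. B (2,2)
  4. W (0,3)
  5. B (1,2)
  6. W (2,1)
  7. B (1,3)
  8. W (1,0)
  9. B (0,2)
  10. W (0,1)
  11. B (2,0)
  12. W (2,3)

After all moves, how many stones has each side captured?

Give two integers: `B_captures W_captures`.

Answer: 1 0

Derivation:
Move 1: B@(3,0) -> caps B=0 W=0
Move 2: W@(3,3) -> caps B=0 W=0
Move 3: B@(2,2) -> caps B=0 W=0
Move 4: W@(0,3) -> caps B=0 W=0
Move 5: B@(1,2) -> caps B=0 W=0
Move 6: W@(2,1) -> caps B=0 W=0
Move 7: B@(1,3) -> caps B=0 W=0
Move 8: W@(1,0) -> caps B=0 W=0
Move 9: B@(0,2) -> caps B=1 W=0
Move 10: W@(0,1) -> caps B=1 W=0
Move 11: B@(2,0) -> caps B=1 W=0
Move 12: W@(2,3) -> caps B=1 W=0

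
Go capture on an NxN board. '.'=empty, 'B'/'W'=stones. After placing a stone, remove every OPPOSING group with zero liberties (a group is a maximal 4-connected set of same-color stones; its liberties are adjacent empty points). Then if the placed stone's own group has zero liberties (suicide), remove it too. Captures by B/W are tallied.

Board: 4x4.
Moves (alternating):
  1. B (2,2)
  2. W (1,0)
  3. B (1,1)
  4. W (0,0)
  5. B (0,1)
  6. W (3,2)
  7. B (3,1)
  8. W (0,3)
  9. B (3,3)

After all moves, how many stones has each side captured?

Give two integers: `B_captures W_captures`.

Move 1: B@(2,2) -> caps B=0 W=0
Move 2: W@(1,0) -> caps B=0 W=0
Move 3: B@(1,1) -> caps B=0 W=0
Move 4: W@(0,0) -> caps B=0 W=0
Move 5: B@(0,1) -> caps B=0 W=0
Move 6: W@(3,2) -> caps B=0 W=0
Move 7: B@(3,1) -> caps B=0 W=0
Move 8: W@(0,3) -> caps B=0 W=0
Move 9: B@(3,3) -> caps B=1 W=0

Answer: 1 0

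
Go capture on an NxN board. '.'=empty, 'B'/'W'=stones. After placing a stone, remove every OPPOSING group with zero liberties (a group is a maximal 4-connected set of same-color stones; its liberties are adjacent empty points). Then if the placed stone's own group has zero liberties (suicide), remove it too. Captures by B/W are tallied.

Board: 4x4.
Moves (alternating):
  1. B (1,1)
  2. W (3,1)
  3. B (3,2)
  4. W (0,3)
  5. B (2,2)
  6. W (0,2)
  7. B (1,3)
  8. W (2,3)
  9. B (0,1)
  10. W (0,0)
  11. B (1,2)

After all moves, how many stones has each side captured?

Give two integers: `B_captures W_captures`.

Move 1: B@(1,1) -> caps B=0 W=0
Move 2: W@(3,1) -> caps B=0 W=0
Move 3: B@(3,2) -> caps B=0 W=0
Move 4: W@(0,3) -> caps B=0 W=0
Move 5: B@(2,2) -> caps B=0 W=0
Move 6: W@(0,2) -> caps B=0 W=0
Move 7: B@(1,3) -> caps B=0 W=0
Move 8: W@(2,3) -> caps B=0 W=0
Move 9: B@(0,1) -> caps B=0 W=0
Move 10: W@(0,0) -> caps B=0 W=0
Move 11: B@(1,2) -> caps B=2 W=0

Answer: 2 0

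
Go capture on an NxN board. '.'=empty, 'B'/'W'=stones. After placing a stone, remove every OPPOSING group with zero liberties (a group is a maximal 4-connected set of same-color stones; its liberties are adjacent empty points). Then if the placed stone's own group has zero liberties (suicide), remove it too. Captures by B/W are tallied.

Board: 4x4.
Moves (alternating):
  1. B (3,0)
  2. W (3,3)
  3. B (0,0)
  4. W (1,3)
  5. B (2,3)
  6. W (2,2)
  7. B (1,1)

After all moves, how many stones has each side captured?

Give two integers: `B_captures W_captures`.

Move 1: B@(3,0) -> caps B=0 W=0
Move 2: W@(3,3) -> caps B=0 W=0
Move 3: B@(0,0) -> caps B=0 W=0
Move 4: W@(1,3) -> caps B=0 W=0
Move 5: B@(2,3) -> caps B=0 W=0
Move 6: W@(2,2) -> caps B=0 W=1
Move 7: B@(1,1) -> caps B=0 W=1

Answer: 0 1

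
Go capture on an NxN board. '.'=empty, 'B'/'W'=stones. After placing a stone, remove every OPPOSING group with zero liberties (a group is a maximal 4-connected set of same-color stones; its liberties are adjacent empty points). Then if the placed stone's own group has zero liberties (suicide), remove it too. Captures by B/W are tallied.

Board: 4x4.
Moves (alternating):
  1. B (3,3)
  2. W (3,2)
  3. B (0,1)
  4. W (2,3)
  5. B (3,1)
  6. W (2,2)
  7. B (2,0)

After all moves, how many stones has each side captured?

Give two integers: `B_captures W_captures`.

Answer: 0 1

Derivation:
Move 1: B@(3,3) -> caps B=0 W=0
Move 2: W@(3,2) -> caps B=0 W=0
Move 3: B@(0,1) -> caps B=0 W=0
Move 4: W@(2,3) -> caps B=0 W=1
Move 5: B@(3,1) -> caps B=0 W=1
Move 6: W@(2,2) -> caps B=0 W=1
Move 7: B@(2,0) -> caps B=0 W=1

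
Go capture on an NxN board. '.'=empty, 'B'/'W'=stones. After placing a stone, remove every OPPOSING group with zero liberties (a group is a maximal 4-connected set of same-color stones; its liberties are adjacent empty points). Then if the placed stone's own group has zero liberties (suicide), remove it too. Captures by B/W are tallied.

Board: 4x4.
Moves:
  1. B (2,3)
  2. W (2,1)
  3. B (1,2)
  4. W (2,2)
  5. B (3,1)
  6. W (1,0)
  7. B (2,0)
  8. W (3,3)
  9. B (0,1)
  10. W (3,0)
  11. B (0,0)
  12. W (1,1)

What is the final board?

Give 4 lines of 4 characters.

Answer: BB..
WWB.
.WWB
WB.W

Derivation:
Move 1: B@(2,3) -> caps B=0 W=0
Move 2: W@(2,1) -> caps B=0 W=0
Move 3: B@(1,2) -> caps B=0 W=0
Move 4: W@(2,2) -> caps B=0 W=0
Move 5: B@(3,1) -> caps B=0 W=0
Move 6: W@(1,0) -> caps B=0 W=0
Move 7: B@(2,0) -> caps B=0 W=0
Move 8: W@(3,3) -> caps B=0 W=0
Move 9: B@(0,1) -> caps B=0 W=0
Move 10: W@(3,0) -> caps B=0 W=1
Move 11: B@(0,0) -> caps B=0 W=1
Move 12: W@(1,1) -> caps B=0 W=1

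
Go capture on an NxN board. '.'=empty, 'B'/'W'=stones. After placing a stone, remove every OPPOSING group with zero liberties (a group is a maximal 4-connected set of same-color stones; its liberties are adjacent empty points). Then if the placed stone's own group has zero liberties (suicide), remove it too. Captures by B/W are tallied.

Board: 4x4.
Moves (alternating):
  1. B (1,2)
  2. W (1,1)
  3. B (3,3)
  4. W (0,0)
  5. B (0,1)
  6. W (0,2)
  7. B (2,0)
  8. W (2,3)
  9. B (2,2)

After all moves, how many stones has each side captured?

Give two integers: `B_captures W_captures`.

Answer: 0 1

Derivation:
Move 1: B@(1,2) -> caps B=0 W=0
Move 2: W@(1,1) -> caps B=0 W=0
Move 3: B@(3,3) -> caps B=0 W=0
Move 4: W@(0,0) -> caps B=0 W=0
Move 5: B@(0,1) -> caps B=0 W=0
Move 6: W@(0,2) -> caps B=0 W=1
Move 7: B@(2,0) -> caps B=0 W=1
Move 8: W@(2,3) -> caps B=0 W=1
Move 9: B@(2,2) -> caps B=0 W=1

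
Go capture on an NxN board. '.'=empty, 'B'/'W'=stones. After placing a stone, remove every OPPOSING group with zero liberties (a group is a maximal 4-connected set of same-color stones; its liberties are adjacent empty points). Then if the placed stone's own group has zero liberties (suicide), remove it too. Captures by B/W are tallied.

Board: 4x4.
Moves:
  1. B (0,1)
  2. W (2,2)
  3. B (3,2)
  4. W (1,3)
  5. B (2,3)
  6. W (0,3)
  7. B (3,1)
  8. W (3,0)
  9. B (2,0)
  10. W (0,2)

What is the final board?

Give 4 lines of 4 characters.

Move 1: B@(0,1) -> caps B=0 W=0
Move 2: W@(2,2) -> caps B=0 W=0
Move 3: B@(3,2) -> caps B=0 W=0
Move 4: W@(1,3) -> caps B=0 W=0
Move 5: B@(2,3) -> caps B=0 W=0
Move 6: W@(0,3) -> caps B=0 W=0
Move 7: B@(3,1) -> caps B=0 W=0
Move 8: W@(3,0) -> caps B=0 W=0
Move 9: B@(2,0) -> caps B=1 W=0
Move 10: W@(0,2) -> caps B=1 W=0

Answer: .BWW
...W
B.WB
.BB.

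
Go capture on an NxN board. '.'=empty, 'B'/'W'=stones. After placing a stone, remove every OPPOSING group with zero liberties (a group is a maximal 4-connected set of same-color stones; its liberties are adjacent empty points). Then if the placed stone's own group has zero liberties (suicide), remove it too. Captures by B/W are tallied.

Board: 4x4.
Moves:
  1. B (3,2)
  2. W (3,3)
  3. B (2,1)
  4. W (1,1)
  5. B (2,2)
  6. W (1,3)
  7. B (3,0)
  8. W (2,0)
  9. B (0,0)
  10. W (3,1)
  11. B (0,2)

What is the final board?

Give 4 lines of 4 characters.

Answer: B.B.
.W.W
WBB.
.WBW

Derivation:
Move 1: B@(3,2) -> caps B=0 W=0
Move 2: W@(3,3) -> caps B=0 W=0
Move 3: B@(2,1) -> caps B=0 W=0
Move 4: W@(1,1) -> caps B=0 W=0
Move 5: B@(2,2) -> caps B=0 W=0
Move 6: W@(1,3) -> caps B=0 W=0
Move 7: B@(3,0) -> caps B=0 W=0
Move 8: W@(2,0) -> caps B=0 W=0
Move 9: B@(0,0) -> caps B=0 W=0
Move 10: W@(3,1) -> caps B=0 W=1
Move 11: B@(0,2) -> caps B=0 W=1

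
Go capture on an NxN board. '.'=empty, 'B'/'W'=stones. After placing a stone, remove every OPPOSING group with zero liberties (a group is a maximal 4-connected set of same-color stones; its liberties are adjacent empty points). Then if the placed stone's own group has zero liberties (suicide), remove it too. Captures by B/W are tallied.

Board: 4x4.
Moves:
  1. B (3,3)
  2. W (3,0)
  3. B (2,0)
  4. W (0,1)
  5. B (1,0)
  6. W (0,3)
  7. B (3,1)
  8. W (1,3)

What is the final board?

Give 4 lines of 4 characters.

Move 1: B@(3,3) -> caps B=0 W=0
Move 2: W@(3,0) -> caps B=0 W=0
Move 3: B@(2,0) -> caps B=0 W=0
Move 4: W@(0,1) -> caps B=0 W=0
Move 5: B@(1,0) -> caps B=0 W=0
Move 6: W@(0,3) -> caps B=0 W=0
Move 7: B@(3,1) -> caps B=1 W=0
Move 8: W@(1,3) -> caps B=1 W=0

Answer: .W.W
B..W
B...
.B.B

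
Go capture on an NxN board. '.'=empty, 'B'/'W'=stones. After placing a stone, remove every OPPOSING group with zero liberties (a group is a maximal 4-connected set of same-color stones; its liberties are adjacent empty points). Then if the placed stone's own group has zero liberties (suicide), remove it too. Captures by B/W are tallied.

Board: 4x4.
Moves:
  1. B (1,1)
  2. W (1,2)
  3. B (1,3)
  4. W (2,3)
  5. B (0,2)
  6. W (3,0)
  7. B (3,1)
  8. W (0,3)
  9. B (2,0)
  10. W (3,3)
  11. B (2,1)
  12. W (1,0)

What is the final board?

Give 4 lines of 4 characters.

Move 1: B@(1,1) -> caps B=0 W=0
Move 2: W@(1,2) -> caps B=0 W=0
Move 3: B@(1,3) -> caps B=0 W=0
Move 4: W@(2,3) -> caps B=0 W=0
Move 5: B@(0,2) -> caps B=0 W=0
Move 6: W@(3,0) -> caps B=0 W=0
Move 7: B@(3,1) -> caps B=0 W=0
Move 8: W@(0,3) -> caps B=0 W=1
Move 9: B@(2,0) -> caps B=1 W=1
Move 10: W@(3,3) -> caps B=1 W=1
Move 11: B@(2,1) -> caps B=1 W=1
Move 12: W@(1,0) -> caps B=1 W=1

Answer: ..BW
WBW.
BB.W
.B.W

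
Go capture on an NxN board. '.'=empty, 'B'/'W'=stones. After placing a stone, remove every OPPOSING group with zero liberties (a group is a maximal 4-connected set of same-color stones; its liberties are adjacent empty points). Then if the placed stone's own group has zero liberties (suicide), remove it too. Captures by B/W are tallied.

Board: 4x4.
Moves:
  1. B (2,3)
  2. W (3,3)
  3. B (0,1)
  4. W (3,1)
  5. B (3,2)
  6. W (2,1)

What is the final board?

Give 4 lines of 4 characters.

Answer: .B..
....
.W.B
.WB.

Derivation:
Move 1: B@(2,3) -> caps B=0 W=0
Move 2: W@(3,3) -> caps B=0 W=0
Move 3: B@(0,1) -> caps B=0 W=0
Move 4: W@(3,1) -> caps B=0 W=0
Move 5: B@(3,2) -> caps B=1 W=0
Move 6: W@(2,1) -> caps B=1 W=0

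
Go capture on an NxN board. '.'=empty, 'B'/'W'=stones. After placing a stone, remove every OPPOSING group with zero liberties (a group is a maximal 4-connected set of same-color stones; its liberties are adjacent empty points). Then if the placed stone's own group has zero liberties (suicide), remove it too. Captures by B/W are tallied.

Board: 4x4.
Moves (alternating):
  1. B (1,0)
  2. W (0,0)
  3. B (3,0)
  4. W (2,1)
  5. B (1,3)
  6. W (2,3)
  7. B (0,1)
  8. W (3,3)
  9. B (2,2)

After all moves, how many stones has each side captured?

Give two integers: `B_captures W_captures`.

Move 1: B@(1,0) -> caps B=0 W=0
Move 2: W@(0,0) -> caps B=0 W=0
Move 3: B@(3,0) -> caps B=0 W=0
Move 4: W@(2,1) -> caps B=0 W=0
Move 5: B@(1,3) -> caps B=0 W=0
Move 6: W@(2,3) -> caps B=0 W=0
Move 7: B@(0,1) -> caps B=1 W=0
Move 8: W@(3,3) -> caps B=1 W=0
Move 9: B@(2,2) -> caps B=1 W=0

Answer: 1 0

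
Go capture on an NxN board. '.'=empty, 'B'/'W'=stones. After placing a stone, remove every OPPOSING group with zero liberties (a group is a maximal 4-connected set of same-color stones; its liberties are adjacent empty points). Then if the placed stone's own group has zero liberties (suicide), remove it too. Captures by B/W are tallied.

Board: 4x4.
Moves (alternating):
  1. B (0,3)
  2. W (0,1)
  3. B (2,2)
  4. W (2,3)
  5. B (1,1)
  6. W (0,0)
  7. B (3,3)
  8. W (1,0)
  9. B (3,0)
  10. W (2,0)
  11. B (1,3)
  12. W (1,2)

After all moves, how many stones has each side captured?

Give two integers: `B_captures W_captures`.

Move 1: B@(0,3) -> caps B=0 W=0
Move 2: W@(0,1) -> caps B=0 W=0
Move 3: B@(2,2) -> caps B=0 W=0
Move 4: W@(2,3) -> caps B=0 W=0
Move 5: B@(1,1) -> caps B=0 W=0
Move 6: W@(0,0) -> caps B=0 W=0
Move 7: B@(3,3) -> caps B=0 W=0
Move 8: W@(1,0) -> caps B=0 W=0
Move 9: B@(3,0) -> caps B=0 W=0
Move 10: W@(2,0) -> caps B=0 W=0
Move 11: B@(1,3) -> caps B=1 W=0
Move 12: W@(1,2) -> caps B=1 W=0

Answer: 1 0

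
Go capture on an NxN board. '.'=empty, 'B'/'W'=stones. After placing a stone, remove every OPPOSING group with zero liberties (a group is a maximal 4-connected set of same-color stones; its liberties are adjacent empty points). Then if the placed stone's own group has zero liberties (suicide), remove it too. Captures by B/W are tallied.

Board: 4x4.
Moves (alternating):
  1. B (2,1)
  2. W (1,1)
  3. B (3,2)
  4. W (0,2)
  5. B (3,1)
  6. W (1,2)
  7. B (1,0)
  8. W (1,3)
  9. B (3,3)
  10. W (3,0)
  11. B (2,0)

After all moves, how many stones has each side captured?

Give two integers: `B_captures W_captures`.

Move 1: B@(2,1) -> caps B=0 W=0
Move 2: W@(1,1) -> caps B=0 W=0
Move 3: B@(3,2) -> caps B=0 W=0
Move 4: W@(0,2) -> caps B=0 W=0
Move 5: B@(3,1) -> caps B=0 W=0
Move 6: W@(1,2) -> caps B=0 W=0
Move 7: B@(1,0) -> caps B=0 W=0
Move 8: W@(1,3) -> caps B=0 W=0
Move 9: B@(3,3) -> caps B=0 W=0
Move 10: W@(3,0) -> caps B=0 W=0
Move 11: B@(2,0) -> caps B=1 W=0

Answer: 1 0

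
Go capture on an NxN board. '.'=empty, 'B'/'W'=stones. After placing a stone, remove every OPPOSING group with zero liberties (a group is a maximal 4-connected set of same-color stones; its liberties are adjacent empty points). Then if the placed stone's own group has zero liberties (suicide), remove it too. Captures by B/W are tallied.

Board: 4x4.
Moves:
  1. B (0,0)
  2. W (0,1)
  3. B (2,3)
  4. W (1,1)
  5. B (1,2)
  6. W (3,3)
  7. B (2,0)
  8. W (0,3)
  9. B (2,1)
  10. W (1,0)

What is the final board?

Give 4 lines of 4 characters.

Answer: .W.W
WWB.
BB.B
...W

Derivation:
Move 1: B@(0,0) -> caps B=0 W=0
Move 2: W@(0,1) -> caps B=0 W=0
Move 3: B@(2,3) -> caps B=0 W=0
Move 4: W@(1,1) -> caps B=0 W=0
Move 5: B@(1,2) -> caps B=0 W=0
Move 6: W@(3,3) -> caps B=0 W=0
Move 7: B@(2,0) -> caps B=0 W=0
Move 8: W@(0,3) -> caps B=0 W=0
Move 9: B@(2,1) -> caps B=0 W=0
Move 10: W@(1,0) -> caps B=0 W=1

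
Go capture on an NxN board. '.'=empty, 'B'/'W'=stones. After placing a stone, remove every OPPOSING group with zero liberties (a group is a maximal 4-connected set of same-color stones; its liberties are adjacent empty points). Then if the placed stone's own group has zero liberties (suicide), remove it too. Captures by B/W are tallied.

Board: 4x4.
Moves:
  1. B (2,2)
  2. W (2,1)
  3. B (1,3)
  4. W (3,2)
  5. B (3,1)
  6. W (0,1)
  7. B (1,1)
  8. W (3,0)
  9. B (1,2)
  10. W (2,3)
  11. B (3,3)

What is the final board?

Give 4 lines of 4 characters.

Answer: .W..
.BBB
.WB.
W.WB

Derivation:
Move 1: B@(2,2) -> caps B=0 W=0
Move 2: W@(2,1) -> caps B=0 W=0
Move 3: B@(1,3) -> caps B=0 W=0
Move 4: W@(3,2) -> caps B=0 W=0
Move 5: B@(3,1) -> caps B=0 W=0
Move 6: W@(0,1) -> caps B=0 W=0
Move 7: B@(1,1) -> caps B=0 W=0
Move 8: W@(3,0) -> caps B=0 W=1
Move 9: B@(1,2) -> caps B=0 W=1
Move 10: W@(2,3) -> caps B=0 W=1
Move 11: B@(3,3) -> caps B=1 W=1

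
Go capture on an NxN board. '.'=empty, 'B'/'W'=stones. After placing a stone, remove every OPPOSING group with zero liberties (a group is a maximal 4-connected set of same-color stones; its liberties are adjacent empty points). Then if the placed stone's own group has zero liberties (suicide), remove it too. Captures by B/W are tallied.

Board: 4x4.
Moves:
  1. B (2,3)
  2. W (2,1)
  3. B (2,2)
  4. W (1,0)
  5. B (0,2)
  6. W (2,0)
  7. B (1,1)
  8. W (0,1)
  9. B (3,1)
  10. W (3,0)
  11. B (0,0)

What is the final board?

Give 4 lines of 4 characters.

Answer: B.B.
.B..
..BB
.B..

Derivation:
Move 1: B@(2,3) -> caps B=0 W=0
Move 2: W@(2,1) -> caps B=0 W=0
Move 3: B@(2,2) -> caps B=0 W=0
Move 4: W@(1,0) -> caps B=0 W=0
Move 5: B@(0,2) -> caps B=0 W=0
Move 6: W@(2,0) -> caps B=0 W=0
Move 7: B@(1,1) -> caps B=0 W=0
Move 8: W@(0,1) -> caps B=0 W=0
Move 9: B@(3,1) -> caps B=0 W=0
Move 10: W@(3,0) -> caps B=0 W=0
Move 11: B@(0,0) -> caps B=5 W=0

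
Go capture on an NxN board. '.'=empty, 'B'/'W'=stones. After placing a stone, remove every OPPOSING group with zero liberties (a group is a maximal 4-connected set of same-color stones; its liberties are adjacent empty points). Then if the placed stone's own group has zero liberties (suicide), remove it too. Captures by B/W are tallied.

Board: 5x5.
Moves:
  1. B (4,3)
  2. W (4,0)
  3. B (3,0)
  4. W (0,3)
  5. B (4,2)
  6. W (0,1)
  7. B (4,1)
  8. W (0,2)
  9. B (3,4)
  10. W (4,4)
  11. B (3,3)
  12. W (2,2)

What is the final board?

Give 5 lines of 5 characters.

Move 1: B@(4,3) -> caps B=0 W=0
Move 2: W@(4,0) -> caps B=0 W=0
Move 3: B@(3,0) -> caps B=0 W=0
Move 4: W@(0,3) -> caps B=0 W=0
Move 5: B@(4,2) -> caps B=0 W=0
Move 6: W@(0,1) -> caps B=0 W=0
Move 7: B@(4,1) -> caps B=1 W=0
Move 8: W@(0,2) -> caps B=1 W=0
Move 9: B@(3,4) -> caps B=1 W=0
Move 10: W@(4,4) -> caps B=1 W=0
Move 11: B@(3,3) -> caps B=1 W=0
Move 12: W@(2,2) -> caps B=1 W=0

Answer: .WWW.
.....
..W..
B..BB
.BBB.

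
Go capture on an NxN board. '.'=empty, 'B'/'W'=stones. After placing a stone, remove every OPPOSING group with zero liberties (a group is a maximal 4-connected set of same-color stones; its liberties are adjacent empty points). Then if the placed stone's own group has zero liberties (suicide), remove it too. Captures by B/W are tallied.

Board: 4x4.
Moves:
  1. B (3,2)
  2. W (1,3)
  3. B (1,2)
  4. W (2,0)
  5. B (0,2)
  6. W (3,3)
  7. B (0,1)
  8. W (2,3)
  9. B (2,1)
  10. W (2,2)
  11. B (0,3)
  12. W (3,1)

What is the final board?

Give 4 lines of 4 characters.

Move 1: B@(3,2) -> caps B=0 W=0
Move 2: W@(1,3) -> caps B=0 W=0
Move 3: B@(1,2) -> caps B=0 W=0
Move 4: W@(2,0) -> caps B=0 W=0
Move 5: B@(0,2) -> caps B=0 W=0
Move 6: W@(3,3) -> caps B=0 W=0
Move 7: B@(0,1) -> caps B=0 W=0
Move 8: W@(2,3) -> caps B=0 W=0
Move 9: B@(2,1) -> caps B=0 W=0
Move 10: W@(2,2) -> caps B=0 W=0
Move 11: B@(0,3) -> caps B=4 W=0
Move 12: W@(3,1) -> caps B=4 W=0

Answer: .BBB
..B.
WB..
.WB.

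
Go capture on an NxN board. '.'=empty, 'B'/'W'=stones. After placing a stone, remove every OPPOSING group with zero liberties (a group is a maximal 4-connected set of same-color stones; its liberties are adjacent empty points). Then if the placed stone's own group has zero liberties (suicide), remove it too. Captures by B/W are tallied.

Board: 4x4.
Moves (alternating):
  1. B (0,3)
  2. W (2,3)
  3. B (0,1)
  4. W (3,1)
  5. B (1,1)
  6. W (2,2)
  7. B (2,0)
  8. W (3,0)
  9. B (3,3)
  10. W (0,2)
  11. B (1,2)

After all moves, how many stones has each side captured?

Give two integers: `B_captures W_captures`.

Answer: 1 0

Derivation:
Move 1: B@(0,3) -> caps B=0 W=0
Move 2: W@(2,3) -> caps B=0 W=0
Move 3: B@(0,1) -> caps B=0 W=0
Move 4: W@(3,1) -> caps B=0 W=0
Move 5: B@(1,1) -> caps B=0 W=0
Move 6: W@(2,2) -> caps B=0 W=0
Move 7: B@(2,0) -> caps B=0 W=0
Move 8: W@(3,0) -> caps B=0 W=0
Move 9: B@(3,3) -> caps B=0 W=0
Move 10: W@(0,2) -> caps B=0 W=0
Move 11: B@(1,2) -> caps B=1 W=0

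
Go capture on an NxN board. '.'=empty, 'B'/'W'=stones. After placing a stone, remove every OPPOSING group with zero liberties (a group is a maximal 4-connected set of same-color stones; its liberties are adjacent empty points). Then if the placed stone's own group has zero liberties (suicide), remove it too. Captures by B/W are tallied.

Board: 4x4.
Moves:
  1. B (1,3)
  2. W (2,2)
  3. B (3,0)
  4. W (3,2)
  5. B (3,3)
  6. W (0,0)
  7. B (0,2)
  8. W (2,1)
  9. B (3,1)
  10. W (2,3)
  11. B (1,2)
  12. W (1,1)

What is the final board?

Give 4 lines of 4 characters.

Move 1: B@(1,3) -> caps B=0 W=0
Move 2: W@(2,2) -> caps B=0 W=0
Move 3: B@(3,0) -> caps B=0 W=0
Move 4: W@(3,2) -> caps B=0 W=0
Move 5: B@(3,3) -> caps B=0 W=0
Move 6: W@(0,0) -> caps B=0 W=0
Move 7: B@(0,2) -> caps B=0 W=0
Move 8: W@(2,1) -> caps B=0 W=0
Move 9: B@(3,1) -> caps B=0 W=0
Move 10: W@(2,3) -> caps B=0 W=1
Move 11: B@(1,2) -> caps B=0 W=1
Move 12: W@(1,1) -> caps B=0 W=1

Answer: W.B.
.WBB
.WWW
BBW.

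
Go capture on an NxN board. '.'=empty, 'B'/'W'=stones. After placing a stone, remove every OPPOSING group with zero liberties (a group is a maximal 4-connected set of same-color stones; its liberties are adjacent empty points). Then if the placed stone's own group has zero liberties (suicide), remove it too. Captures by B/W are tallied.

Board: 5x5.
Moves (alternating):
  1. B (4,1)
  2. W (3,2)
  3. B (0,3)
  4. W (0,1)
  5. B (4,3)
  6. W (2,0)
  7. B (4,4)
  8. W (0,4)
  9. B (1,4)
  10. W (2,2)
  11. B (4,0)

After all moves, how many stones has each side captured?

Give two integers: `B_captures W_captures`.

Move 1: B@(4,1) -> caps B=0 W=0
Move 2: W@(3,2) -> caps B=0 W=0
Move 3: B@(0,3) -> caps B=0 W=0
Move 4: W@(0,1) -> caps B=0 W=0
Move 5: B@(4,3) -> caps B=0 W=0
Move 6: W@(2,0) -> caps B=0 W=0
Move 7: B@(4,4) -> caps B=0 W=0
Move 8: W@(0,4) -> caps B=0 W=0
Move 9: B@(1,4) -> caps B=1 W=0
Move 10: W@(2,2) -> caps B=1 W=0
Move 11: B@(4,0) -> caps B=1 W=0

Answer: 1 0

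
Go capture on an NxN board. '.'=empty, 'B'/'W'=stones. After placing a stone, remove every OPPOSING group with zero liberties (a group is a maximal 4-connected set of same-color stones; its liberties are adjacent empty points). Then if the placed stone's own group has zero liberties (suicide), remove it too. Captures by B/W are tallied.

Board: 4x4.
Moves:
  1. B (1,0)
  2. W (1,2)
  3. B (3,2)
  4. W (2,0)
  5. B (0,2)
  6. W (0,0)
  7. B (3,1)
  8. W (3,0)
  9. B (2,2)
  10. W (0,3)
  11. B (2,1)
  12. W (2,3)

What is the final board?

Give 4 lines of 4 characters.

Answer: W.BW
B.W.
.BBW
.BB.

Derivation:
Move 1: B@(1,0) -> caps B=0 W=0
Move 2: W@(1,2) -> caps B=0 W=0
Move 3: B@(3,2) -> caps B=0 W=0
Move 4: W@(2,0) -> caps B=0 W=0
Move 5: B@(0,2) -> caps B=0 W=0
Move 6: W@(0,0) -> caps B=0 W=0
Move 7: B@(3,1) -> caps B=0 W=0
Move 8: W@(3,0) -> caps B=0 W=0
Move 9: B@(2,2) -> caps B=0 W=0
Move 10: W@(0,3) -> caps B=0 W=0
Move 11: B@(2,1) -> caps B=2 W=0
Move 12: W@(2,3) -> caps B=2 W=0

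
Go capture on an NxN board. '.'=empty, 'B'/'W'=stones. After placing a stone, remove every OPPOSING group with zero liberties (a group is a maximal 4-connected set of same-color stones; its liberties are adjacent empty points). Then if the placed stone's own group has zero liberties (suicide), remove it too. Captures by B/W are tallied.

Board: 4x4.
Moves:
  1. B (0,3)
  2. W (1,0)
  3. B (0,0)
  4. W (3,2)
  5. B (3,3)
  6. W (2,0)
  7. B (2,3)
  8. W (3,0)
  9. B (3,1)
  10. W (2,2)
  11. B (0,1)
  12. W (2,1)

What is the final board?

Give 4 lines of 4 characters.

Answer: BB.B
W...
WWWB
W.WB

Derivation:
Move 1: B@(0,3) -> caps B=0 W=0
Move 2: W@(1,0) -> caps B=0 W=0
Move 3: B@(0,0) -> caps B=0 W=0
Move 4: W@(3,2) -> caps B=0 W=0
Move 5: B@(3,3) -> caps B=0 W=0
Move 6: W@(2,0) -> caps B=0 W=0
Move 7: B@(2,3) -> caps B=0 W=0
Move 8: W@(3,0) -> caps B=0 W=0
Move 9: B@(3,1) -> caps B=0 W=0
Move 10: W@(2,2) -> caps B=0 W=0
Move 11: B@(0,1) -> caps B=0 W=0
Move 12: W@(2,1) -> caps B=0 W=1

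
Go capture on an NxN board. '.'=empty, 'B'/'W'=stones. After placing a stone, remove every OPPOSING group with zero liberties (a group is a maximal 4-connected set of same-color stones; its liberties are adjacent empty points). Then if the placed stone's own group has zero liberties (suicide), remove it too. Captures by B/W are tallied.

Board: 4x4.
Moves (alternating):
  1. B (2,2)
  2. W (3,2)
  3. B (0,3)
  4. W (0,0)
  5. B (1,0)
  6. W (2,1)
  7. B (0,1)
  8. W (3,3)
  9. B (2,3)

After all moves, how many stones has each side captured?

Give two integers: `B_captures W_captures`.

Answer: 1 0

Derivation:
Move 1: B@(2,2) -> caps B=0 W=0
Move 2: W@(3,2) -> caps B=0 W=0
Move 3: B@(0,3) -> caps B=0 W=0
Move 4: W@(0,0) -> caps B=0 W=0
Move 5: B@(1,0) -> caps B=0 W=0
Move 6: W@(2,1) -> caps B=0 W=0
Move 7: B@(0,1) -> caps B=1 W=0
Move 8: W@(3,3) -> caps B=1 W=0
Move 9: B@(2,3) -> caps B=1 W=0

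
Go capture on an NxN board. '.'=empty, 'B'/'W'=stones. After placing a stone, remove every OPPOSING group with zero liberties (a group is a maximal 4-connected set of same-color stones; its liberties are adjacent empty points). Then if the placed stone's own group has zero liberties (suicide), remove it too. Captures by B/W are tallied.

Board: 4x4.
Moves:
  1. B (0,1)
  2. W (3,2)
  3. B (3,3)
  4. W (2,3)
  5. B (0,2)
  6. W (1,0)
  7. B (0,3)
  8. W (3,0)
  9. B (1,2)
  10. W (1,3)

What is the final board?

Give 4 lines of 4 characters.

Move 1: B@(0,1) -> caps B=0 W=0
Move 2: W@(3,2) -> caps B=0 W=0
Move 3: B@(3,3) -> caps B=0 W=0
Move 4: W@(2,3) -> caps B=0 W=1
Move 5: B@(0,2) -> caps B=0 W=1
Move 6: W@(1,0) -> caps B=0 W=1
Move 7: B@(0,3) -> caps B=0 W=1
Move 8: W@(3,0) -> caps B=0 W=1
Move 9: B@(1,2) -> caps B=0 W=1
Move 10: W@(1,3) -> caps B=0 W=1

Answer: .BBB
W.BW
...W
W.W.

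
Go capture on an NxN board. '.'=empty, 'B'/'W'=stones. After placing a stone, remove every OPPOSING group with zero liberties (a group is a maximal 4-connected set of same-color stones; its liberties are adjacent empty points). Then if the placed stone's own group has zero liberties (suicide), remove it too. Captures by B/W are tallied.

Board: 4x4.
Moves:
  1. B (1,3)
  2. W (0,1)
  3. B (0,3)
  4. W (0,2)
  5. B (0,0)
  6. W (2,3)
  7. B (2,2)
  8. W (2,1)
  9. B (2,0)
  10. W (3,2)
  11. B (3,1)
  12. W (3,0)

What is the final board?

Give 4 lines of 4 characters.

Answer: BWWB
...B
BWBW
W.W.

Derivation:
Move 1: B@(1,3) -> caps B=0 W=0
Move 2: W@(0,1) -> caps B=0 W=0
Move 3: B@(0,3) -> caps B=0 W=0
Move 4: W@(0,2) -> caps B=0 W=0
Move 5: B@(0,0) -> caps B=0 W=0
Move 6: W@(2,3) -> caps B=0 W=0
Move 7: B@(2,2) -> caps B=0 W=0
Move 8: W@(2,1) -> caps B=0 W=0
Move 9: B@(2,0) -> caps B=0 W=0
Move 10: W@(3,2) -> caps B=0 W=0
Move 11: B@(3,1) -> caps B=0 W=0
Move 12: W@(3,0) -> caps B=0 W=1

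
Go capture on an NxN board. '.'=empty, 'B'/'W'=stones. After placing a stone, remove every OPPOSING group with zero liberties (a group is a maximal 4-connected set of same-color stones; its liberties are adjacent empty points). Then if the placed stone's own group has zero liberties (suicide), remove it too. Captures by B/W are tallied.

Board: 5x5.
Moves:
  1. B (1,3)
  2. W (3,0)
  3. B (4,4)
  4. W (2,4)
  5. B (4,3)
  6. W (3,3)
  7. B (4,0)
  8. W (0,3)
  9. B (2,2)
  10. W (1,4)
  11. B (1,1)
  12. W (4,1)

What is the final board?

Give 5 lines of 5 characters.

Answer: ...W.
.B.BW
..B.W
W..W.
.W.BB

Derivation:
Move 1: B@(1,3) -> caps B=0 W=0
Move 2: W@(3,0) -> caps B=0 W=0
Move 3: B@(4,4) -> caps B=0 W=0
Move 4: W@(2,4) -> caps B=0 W=0
Move 5: B@(4,3) -> caps B=0 W=0
Move 6: W@(3,3) -> caps B=0 W=0
Move 7: B@(4,0) -> caps B=0 W=0
Move 8: W@(0,3) -> caps B=0 W=0
Move 9: B@(2,2) -> caps B=0 W=0
Move 10: W@(1,4) -> caps B=0 W=0
Move 11: B@(1,1) -> caps B=0 W=0
Move 12: W@(4,1) -> caps B=0 W=1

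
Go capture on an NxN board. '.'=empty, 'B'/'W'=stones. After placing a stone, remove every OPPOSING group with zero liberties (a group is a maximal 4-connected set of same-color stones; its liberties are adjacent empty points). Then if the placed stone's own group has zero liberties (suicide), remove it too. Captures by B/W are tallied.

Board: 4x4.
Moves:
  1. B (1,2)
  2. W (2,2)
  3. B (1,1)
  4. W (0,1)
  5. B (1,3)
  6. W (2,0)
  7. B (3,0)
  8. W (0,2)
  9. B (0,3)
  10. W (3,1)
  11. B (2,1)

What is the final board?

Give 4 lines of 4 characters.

Move 1: B@(1,2) -> caps B=0 W=0
Move 2: W@(2,2) -> caps B=0 W=0
Move 3: B@(1,1) -> caps B=0 W=0
Move 4: W@(0,1) -> caps B=0 W=0
Move 5: B@(1,3) -> caps B=0 W=0
Move 6: W@(2,0) -> caps B=0 W=0
Move 7: B@(3,0) -> caps B=0 W=0
Move 8: W@(0,2) -> caps B=0 W=0
Move 9: B@(0,3) -> caps B=0 W=0
Move 10: W@(3,1) -> caps B=0 W=1
Move 11: B@(2,1) -> caps B=0 W=1

Answer: .WWB
.BBB
WBW.
.W..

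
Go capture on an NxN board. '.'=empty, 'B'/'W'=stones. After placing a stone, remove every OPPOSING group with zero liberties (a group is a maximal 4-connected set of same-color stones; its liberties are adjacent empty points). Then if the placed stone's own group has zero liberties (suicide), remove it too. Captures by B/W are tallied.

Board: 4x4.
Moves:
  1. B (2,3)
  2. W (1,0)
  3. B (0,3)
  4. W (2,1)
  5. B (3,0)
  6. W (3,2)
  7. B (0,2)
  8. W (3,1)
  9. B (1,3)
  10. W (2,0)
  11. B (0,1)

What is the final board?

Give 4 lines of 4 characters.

Move 1: B@(2,3) -> caps B=0 W=0
Move 2: W@(1,0) -> caps B=0 W=0
Move 3: B@(0,3) -> caps B=0 W=0
Move 4: W@(2,1) -> caps B=0 W=0
Move 5: B@(3,0) -> caps B=0 W=0
Move 6: W@(3,2) -> caps B=0 W=0
Move 7: B@(0,2) -> caps B=0 W=0
Move 8: W@(3,1) -> caps B=0 W=0
Move 9: B@(1,3) -> caps B=0 W=0
Move 10: W@(2,0) -> caps B=0 W=1
Move 11: B@(0,1) -> caps B=0 W=1

Answer: .BBB
W..B
WW.B
.WW.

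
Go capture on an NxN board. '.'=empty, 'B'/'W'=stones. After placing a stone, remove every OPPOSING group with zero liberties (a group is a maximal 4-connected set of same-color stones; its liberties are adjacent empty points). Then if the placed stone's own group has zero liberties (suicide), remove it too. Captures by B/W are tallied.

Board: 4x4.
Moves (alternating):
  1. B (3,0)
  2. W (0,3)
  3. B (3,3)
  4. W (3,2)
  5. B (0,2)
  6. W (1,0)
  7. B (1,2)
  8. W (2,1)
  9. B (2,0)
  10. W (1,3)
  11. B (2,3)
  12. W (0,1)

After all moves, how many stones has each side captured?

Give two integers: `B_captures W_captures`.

Answer: 2 0

Derivation:
Move 1: B@(3,0) -> caps B=0 W=0
Move 2: W@(0,3) -> caps B=0 W=0
Move 3: B@(3,3) -> caps B=0 W=0
Move 4: W@(3,2) -> caps B=0 W=0
Move 5: B@(0,2) -> caps B=0 W=0
Move 6: W@(1,0) -> caps B=0 W=0
Move 7: B@(1,2) -> caps B=0 W=0
Move 8: W@(2,1) -> caps B=0 W=0
Move 9: B@(2,0) -> caps B=0 W=0
Move 10: W@(1,3) -> caps B=0 W=0
Move 11: B@(2,3) -> caps B=2 W=0
Move 12: W@(0,1) -> caps B=2 W=0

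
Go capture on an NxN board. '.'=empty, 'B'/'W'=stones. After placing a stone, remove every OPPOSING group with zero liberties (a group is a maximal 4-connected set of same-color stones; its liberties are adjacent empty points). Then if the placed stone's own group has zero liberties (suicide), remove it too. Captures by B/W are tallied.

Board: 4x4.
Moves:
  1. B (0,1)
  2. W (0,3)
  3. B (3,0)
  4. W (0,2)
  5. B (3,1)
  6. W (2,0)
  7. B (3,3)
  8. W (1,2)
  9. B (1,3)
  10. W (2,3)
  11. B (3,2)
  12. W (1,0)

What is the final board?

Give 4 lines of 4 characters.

Answer: .BWW
W.W.
W..W
BBBB

Derivation:
Move 1: B@(0,1) -> caps B=0 W=0
Move 2: W@(0,3) -> caps B=0 W=0
Move 3: B@(3,0) -> caps B=0 W=0
Move 4: W@(0,2) -> caps B=0 W=0
Move 5: B@(3,1) -> caps B=0 W=0
Move 6: W@(2,0) -> caps B=0 W=0
Move 7: B@(3,3) -> caps B=0 W=0
Move 8: W@(1,2) -> caps B=0 W=0
Move 9: B@(1,3) -> caps B=0 W=0
Move 10: W@(2,3) -> caps B=0 W=1
Move 11: B@(3,2) -> caps B=0 W=1
Move 12: W@(1,0) -> caps B=0 W=1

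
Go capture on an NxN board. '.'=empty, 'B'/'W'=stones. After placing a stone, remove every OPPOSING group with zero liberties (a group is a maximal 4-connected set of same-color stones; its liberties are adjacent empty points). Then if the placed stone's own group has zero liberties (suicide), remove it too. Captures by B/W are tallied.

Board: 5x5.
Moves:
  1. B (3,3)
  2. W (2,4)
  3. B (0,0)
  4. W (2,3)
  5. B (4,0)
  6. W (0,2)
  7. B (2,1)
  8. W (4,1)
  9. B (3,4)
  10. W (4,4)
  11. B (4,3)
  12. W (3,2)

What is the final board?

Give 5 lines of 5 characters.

Move 1: B@(3,3) -> caps B=0 W=0
Move 2: W@(2,4) -> caps B=0 W=0
Move 3: B@(0,0) -> caps B=0 W=0
Move 4: W@(2,3) -> caps B=0 W=0
Move 5: B@(4,0) -> caps B=0 W=0
Move 6: W@(0,2) -> caps B=0 W=0
Move 7: B@(2,1) -> caps B=0 W=0
Move 8: W@(4,1) -> caps B=0 W=0
Move 9: B@(3,4) -> caps B=0 W=0
Move 10: W@(4,4) -> caps B=0 W=0
Move 11: B@(4,3) -> caps B=1 W=0
Move 12: W@(3,2) -> caps B=1 W=0

Answer: B.W..
.....
.B.WW
..WBB
BW.B.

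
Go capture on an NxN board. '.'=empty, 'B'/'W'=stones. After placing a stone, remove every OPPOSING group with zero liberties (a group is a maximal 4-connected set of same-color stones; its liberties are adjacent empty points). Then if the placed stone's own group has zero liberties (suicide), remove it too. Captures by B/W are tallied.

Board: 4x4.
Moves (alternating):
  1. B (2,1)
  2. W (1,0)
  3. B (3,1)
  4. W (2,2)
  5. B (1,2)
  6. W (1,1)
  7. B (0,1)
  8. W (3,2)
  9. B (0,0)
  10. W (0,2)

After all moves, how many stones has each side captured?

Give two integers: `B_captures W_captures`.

Answer: 0 2

Derivation:
Move 1: B@(2,1) -> caps B=0 W=0
Move 2: W@(1,0) -> caps B=0 W=0
Move 3: B@(3,1) -> caps B=0 W=0
Move 4: W@(2,2) -> caps B=0 W=0
Move 5: B@(1,2) -> caps B=0 W=0
Move 6: W@(1,1) -> caps B=0 W=0
Move 7: B@(0,1) -> caps B=0 W=0
Move 8: W@(3,2) -> caps B=0 W=0
Move 9: B@(0,0) -> caps B=0 W=0
Move 10: W@(0,2) -> caps B=0 W=2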